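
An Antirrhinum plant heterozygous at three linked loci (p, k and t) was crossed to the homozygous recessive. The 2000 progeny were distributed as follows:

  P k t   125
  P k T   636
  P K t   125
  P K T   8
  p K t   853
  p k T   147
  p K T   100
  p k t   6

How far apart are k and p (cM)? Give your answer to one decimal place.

The two most frequent reciprocal classes, p K t and P k T, are the parental types, so the F1 was p K t / P k T.
The two rarest classes, p k t and P K T, are the double crossovers. Comparing them with the parentals, only the k allele has switched, so k is the middle locus and the order is p – k – t.
Crossovers in the p–k interval produce the single-crossover classes P K t and p k T (125 + 147 = 272) plus the double crossovers (14).
RF(p–k) = (272 + 14) / 2000 = 286/2000 = 0.1430 → 14.3 cM.

14.3 cM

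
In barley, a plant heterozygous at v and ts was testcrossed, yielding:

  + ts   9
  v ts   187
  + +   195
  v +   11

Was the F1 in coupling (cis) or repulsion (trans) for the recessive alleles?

The two most frequent classes are + + (195) and v ts (187); these are the parental (non-recombinant) types.
So the F1 carried + + on one chromosome and v ts on the other — the recessive alleles are on the same chromosome (cis / coupling).

cis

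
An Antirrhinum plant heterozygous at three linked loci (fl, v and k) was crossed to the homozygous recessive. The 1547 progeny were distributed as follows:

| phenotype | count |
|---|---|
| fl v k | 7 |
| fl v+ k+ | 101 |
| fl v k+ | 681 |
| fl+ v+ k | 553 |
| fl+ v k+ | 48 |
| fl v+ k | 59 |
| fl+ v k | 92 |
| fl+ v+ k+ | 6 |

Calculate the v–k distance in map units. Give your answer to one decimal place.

13.3 map units

The two most frequent reciprocal classes, fl+ v+ k and fl v k+, are the parental types, so the F1 was fl+ v+ k / fl v k+.
The two rarest classes, fl+ v+ k+ and fl v k, are the double crossovers. Comparing them with the parentals, only the k allele has switched, so k is the middle locus and the order is v – k – fl.
Crossovers in the v–k interval produce the single-crossover classes fl+ v k and fl v+ k+ (92 + 101 = 193) plus the double crossovers (13).
RF(v–k) = (193 + 13) / 1547 = 206/1547 = 0.1332 → 13.3 map units.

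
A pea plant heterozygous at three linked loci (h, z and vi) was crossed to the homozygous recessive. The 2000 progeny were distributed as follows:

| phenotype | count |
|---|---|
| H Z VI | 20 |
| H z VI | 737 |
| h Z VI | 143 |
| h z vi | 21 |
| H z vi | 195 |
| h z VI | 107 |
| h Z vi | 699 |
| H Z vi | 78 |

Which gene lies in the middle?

The two most frequent reciprocal classes, h Z vi and H z VI, are the parental types, so the F1 was h Z vi / H z VI.
The two rarest classes, h z vi and H Z VI, are the double crossovers. Comparing them with the parentals, only the z allele has switched, so z is the middle locus and the order is h – z – vi.

z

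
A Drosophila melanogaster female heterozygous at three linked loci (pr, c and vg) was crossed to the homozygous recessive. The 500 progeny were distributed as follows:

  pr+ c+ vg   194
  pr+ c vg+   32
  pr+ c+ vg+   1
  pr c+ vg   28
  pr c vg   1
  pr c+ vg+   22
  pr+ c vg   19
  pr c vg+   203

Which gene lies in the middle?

vg

The two most frequent reciprocal classes, pr+ c+ vg and pr c vg+, are the parental types, so the F1 was pr+ c+ vg / pr c vg+.
The two rarest classes, pr+ c+ vg+ and pr c vg, are the double crossovers. Comparing them with the parentals, only the vg allele has switched, so vg is the middle locus and the order is pr – vg – c.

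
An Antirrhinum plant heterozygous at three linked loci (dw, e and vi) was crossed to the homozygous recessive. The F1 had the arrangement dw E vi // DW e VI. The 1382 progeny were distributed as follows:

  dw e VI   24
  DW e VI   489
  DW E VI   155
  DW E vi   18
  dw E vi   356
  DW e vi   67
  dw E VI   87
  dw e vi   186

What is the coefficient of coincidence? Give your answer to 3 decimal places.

0.773

The two rarest classes, DW E vi and dw e VI, are the double crossovers. Comparing them with the parentals, only the dw allele has switched, so dw is the middle locus and the order is vi – dw – e.
vi–dw: (154 + 42)/1382 = 0.1418; dw–e: (341 + 42)/1382 = 0.2771.
Expected DCO frequency = 0.1418 × 0.2771 ≈ 0.03929; observed = 42/1382 ≈ 0.03039.
Coefficient of coincidence = 0.03039/0.03929 ≈ 0.773.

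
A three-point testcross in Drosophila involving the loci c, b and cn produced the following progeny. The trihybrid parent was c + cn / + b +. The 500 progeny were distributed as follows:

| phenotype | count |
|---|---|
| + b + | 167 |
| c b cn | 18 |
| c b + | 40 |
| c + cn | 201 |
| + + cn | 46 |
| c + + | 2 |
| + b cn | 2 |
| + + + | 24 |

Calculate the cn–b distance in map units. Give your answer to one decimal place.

9.2 map units

The two rarest classes, c + + and + b cn, are the double crossovers. Comparing them with the parentals, only the cn allele has switched, so cn is the middle locus and the order is c – cn – b.
Crossovers in the cn–b interval produce the single-crossover classes c b cn and + + + (18 + 24 = 42) plus the double crossovers (4).
RF(cn–b) = (42 + 4) / 500 = 46/500 = 0.0920 → 9.2 map units.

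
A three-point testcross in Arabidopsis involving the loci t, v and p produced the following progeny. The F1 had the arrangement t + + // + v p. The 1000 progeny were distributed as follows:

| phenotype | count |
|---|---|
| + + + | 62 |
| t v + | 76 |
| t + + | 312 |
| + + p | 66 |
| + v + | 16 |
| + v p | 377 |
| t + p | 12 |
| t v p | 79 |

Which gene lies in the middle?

The two rarest classes, t + p and + v +, are the double crossovers. Comparing them with the parentals, only the p allele has switched, so p is the middle locus and the order is v – p – t.

p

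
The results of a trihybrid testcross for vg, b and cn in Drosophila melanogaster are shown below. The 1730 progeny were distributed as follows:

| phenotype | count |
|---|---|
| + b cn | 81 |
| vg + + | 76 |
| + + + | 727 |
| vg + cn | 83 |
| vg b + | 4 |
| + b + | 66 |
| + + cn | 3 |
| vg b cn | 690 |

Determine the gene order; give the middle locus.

The two most frequent reciprocal classes, vg b cn and + + +, are the parental types, so the F1 was vg b cn / + + +.
The two rarest classes, vg b + and + + cn, are the double crossovers. Comparing them with the parentals, only the cn allele has switched, so cn is the middle locus and the order is vg – cn – b.

cn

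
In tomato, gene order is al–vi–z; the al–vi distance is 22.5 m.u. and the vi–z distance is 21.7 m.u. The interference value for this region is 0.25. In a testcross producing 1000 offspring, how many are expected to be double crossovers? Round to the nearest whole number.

37

Map distances give recombination frequencies of 0.225 and 0.217 for the two intervals.
With interference 0.25 (so coincidence = 0.75), expected double-crossover frequency = 0.225 × 0.217 × 0.75 = 0.03662.
Expected number = 0.03662 × 1000 = 36.62 ≈ 37.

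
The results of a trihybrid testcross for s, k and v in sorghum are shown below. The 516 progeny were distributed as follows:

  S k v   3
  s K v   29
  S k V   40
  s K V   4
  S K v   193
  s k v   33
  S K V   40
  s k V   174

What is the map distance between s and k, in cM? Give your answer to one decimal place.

The two most frequent reciprocal classes, s k V and S K v, are the parental types, so the F1 was s k V / S K v.
The two rarest classes, s K V and S k v, are the double crossovers. Comparing them with the parentals, only the k allele has switched, so k is the middle locus and the order is s – k – v.
Crossovers in the s–k interval produce the single-crossover classes S k V and s K v (40 + 29 = 69) plus the double crossovers (7).
RF(s–k) = (69 + 7) / 516 = 76/516 = 0.1473 → 14.7 cM.

14.7 cM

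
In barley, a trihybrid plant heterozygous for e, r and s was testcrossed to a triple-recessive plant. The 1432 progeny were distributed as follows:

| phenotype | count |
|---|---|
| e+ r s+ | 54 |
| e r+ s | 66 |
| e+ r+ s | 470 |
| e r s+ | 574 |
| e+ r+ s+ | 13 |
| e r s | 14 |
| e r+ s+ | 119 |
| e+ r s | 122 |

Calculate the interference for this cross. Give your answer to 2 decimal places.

The two most frequent reciprocal classes, e+ r+ s and e r s+, are the parental types, so the F1 was e+ r+ s / e r s+.
The two rarest classes, e+ r+ s+ and e r s, are the double crossovers. Comparing them with the parentals, only the s allele has switched, so s is the middle locus and the order is e – s – r.
e–s: (120 + 27)/1432 = 0.1027; s–r: (241 + 27)/1432 = 0.1872.
Expected DCO frequency = 0.1027 × 0.1872 ≈ 0.01923; observed = 27/1432 ≈ 0.01885.
Coefficient of coincidence = 0.01885/0.01923 ≈ 0.98; interference = 1 − 0.98 = 0.02.

0.02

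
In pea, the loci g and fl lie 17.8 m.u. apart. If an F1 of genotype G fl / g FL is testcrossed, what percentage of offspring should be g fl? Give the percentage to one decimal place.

8.9%

A map distance of 17.8 m.u. corresponds to a recombination frequency of 0.178.
The F1 is G fl / g FL, so g fl is a recombinant gamete class with expected frequency r/2 = 0.178/2 = 0.0890.
That is 0.0890 = 8.9% of the progeny.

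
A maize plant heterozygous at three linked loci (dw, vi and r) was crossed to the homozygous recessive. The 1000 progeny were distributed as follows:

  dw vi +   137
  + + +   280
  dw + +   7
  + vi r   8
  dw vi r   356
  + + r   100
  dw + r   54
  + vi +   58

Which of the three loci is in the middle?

The two most frequent reciprocal classes, + + + and dw vi r, are the parental types, so the F1 was + + + / dw vi r.
The two rarest classes, dw + + and + vi r, are the double crossovers. Comparing them with the parentals, only the dw allele has switched, so dw is the middle locus and the order is r – dw – vi.

dw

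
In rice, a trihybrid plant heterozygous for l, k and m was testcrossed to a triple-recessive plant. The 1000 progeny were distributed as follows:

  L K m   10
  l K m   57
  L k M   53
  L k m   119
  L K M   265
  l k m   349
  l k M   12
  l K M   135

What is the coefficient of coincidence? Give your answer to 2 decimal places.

0.60

The two most frequent reciprocal classes, L K M and l k m, are the parental types, so the F1 was L K M / l k m.
The two rarest classes, L K m and l k M, are the double crossovers. Comparing them with the parentals, only the m allele has switched, so m is the middle locus and the order is k – m – l.
k–m: (110 + 22)/1000 = 0.1320; m–l: (254 + 22)/1000 = 0.2760.
Expected DCO frequency = 0.1320 × 0.2760 ≈ 0.03643; observed = 22/1000 ≈ 0.02200.
Coefficient of coincidence = 0.02200/0.03643 ≈ 0.60.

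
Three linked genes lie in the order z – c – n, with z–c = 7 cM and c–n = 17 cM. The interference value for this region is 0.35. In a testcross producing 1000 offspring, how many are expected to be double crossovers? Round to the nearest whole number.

8

Map distances give recombination frequencies of 0.070 and 0.170 for the two intervals.
With interference 0.35 (so coincidence = 0.65), expected double-crossover frequency = 0.070 × 0.170 × 0.65 = 0.00774.
Expected number = 0.00774 × 1000 = 7.74 ≈ 8.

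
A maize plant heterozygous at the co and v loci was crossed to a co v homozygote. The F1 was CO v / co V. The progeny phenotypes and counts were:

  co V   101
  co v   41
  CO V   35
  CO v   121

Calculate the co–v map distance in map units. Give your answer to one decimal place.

The recombinant classes are CO V and co v: 35 + 41 = 76.
Recombination frequency = 76/298 = 0.2550 ≈ 25.5%, i.e. 25.5 map units.

25.5 map units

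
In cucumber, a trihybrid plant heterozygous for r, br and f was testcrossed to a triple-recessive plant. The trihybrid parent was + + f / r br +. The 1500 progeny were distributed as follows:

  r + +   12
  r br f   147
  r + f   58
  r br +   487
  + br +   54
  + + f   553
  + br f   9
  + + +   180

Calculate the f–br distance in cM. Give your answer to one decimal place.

23.2 cM

The two rarest classes, + br f and r + +, are the double crossovers. Comparing them with the parentals, only the br allele has switched, so br is the middle locus and the order is f – br – r.
Crossovers in the f–br interval produce the single-crossover classes + + + and r br f (180 + 147 = 327) plus the double crossovers (21).
RF(f–br) = (327 + 21) / 1500 = 348/1500 = 0.2320 → 23.2 cM.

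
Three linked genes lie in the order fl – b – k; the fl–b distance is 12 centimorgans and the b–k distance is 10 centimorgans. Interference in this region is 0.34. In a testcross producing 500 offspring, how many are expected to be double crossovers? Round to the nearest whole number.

4

Map distances give recombination frequencies of 0.120 and 0.100 for the two intervals.
With interference 0.34 (so coincidence = 0.66), expected double-crossover frequency = 0.120 × 0.100 × 0.66 = 0.00792.
Expected number = 0.00792 × 500 = 3.96 ≈ 4.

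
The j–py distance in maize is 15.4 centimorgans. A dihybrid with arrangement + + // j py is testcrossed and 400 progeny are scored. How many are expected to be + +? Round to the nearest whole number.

A map distance of 15.4 centimorgans corresponds to a recombination frequency of 0.154.
The F1 is + + / j py, so + + is a parental gamete class with expected frequency (1 − r)/2 = 0.846/2 = 0.4230.
Expected number = 0.4230 × 400 = 169.20 ≈ 169.

169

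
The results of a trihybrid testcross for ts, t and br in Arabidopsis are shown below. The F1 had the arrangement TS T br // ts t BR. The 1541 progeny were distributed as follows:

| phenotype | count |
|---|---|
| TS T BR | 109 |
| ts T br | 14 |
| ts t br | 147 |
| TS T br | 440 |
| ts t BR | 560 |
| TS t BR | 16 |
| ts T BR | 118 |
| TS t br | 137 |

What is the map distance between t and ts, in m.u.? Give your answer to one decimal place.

18.5 m.u.

The two rarest classes, ts T br and TS t BR, are the double crossovers. Comparing them with the parentals, only the ts allele has switched, so ts is the middle locus and the order is t – ts – br.
Crossovers in the t–ts interval produce the single-crossover classes TS t br and ts T BR (137 + 118 = 255) plus the double crossovers (30).
RF(t–ts) = (255 + 30) / 1541 = 285/1541 = 0.1849 → 18.5 m.u.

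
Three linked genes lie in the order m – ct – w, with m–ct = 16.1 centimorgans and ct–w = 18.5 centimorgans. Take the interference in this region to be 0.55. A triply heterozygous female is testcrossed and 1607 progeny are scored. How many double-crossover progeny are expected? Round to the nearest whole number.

Map distances give recombination frequencies of 0.161 and 0.185 for the two intervals.
With interference 0.55 (so coincidence = 0.45), expected double-crossover frequency = 0.161 × 0.185 × 0.45 = 0.01340.
Expected number = 0.01340 × 1607 = 21.54 ≈ 22.

22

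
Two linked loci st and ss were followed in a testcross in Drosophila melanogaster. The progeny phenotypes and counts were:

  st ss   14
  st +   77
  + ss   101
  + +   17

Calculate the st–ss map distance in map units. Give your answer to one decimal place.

The two most frequent classes, + ss (101) and st + (77), are the parental types, so the F1 was + ss / st +.
The recombinant classes are + + and st ss: 17 + 14 = 31.
Recombination frequency = 31/209 = 0.1483 ≈ 14.8%, i.e. 14.8 map units.

14.8 map units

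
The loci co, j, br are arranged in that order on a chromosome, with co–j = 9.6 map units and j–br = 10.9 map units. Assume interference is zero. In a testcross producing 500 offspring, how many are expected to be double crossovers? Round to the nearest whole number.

5

Map distances give recombination frequencies of 0.096 and 0.109 for the two intervals.
With no interference, expected double-crossover frequency = 0.096 × 0.109 = 0.01046.
Expected number = 0.01046 × 500 = 5.23 ≈ 5.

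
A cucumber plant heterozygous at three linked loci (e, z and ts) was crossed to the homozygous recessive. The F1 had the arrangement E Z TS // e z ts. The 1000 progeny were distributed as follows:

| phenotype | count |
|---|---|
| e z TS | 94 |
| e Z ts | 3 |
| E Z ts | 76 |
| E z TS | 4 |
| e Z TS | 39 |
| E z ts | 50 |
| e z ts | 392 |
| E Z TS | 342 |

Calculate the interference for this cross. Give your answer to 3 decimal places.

0.588

The two rarest classes, E z TS and e Z ts, are the double crossovers. Comparing them with the parentals, only the z allele has switched, so z is the middle locus and the order is ts – z – e.
ts–z: (170 + 7)/1000 = 0.1770; z–e: (89 + 7)/1000 = 0.0960.
Expected DCO frequency = 0.1770 × 0.0960 ≈ 0.01699; observed = 7/1000 ≈ 0.00700.
Coefficient of coincidence = 0.00700/0.01699 ≈ 0.412; interference = 1 − 0.412 = 0.588.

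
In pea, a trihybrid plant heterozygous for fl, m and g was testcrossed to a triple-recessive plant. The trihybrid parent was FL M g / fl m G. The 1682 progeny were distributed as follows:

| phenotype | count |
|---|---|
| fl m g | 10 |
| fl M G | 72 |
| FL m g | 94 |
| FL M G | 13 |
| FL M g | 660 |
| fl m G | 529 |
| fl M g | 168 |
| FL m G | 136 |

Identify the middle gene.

The two rarest classes, FL M G and fl m g, are the double crossovers. Comparing them with the parentals, only the g allele has switched, so g is the middle locus and the order is m – g – fl.

g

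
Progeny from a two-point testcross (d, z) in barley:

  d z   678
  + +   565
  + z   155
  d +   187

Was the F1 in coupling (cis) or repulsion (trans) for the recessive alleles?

The two most frequent classes are + + (565) and d z (678); these are the parental (non-recombinant) types.
So the F1 carried + + on one chromosome and d z on the other — the recessive alleles are on the same chromosome (cis / coupling).

cis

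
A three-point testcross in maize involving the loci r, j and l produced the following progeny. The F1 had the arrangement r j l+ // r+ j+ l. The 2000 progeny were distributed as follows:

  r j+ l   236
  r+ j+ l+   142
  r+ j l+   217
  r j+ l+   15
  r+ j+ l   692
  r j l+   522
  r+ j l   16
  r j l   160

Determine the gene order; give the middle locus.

j

The two rarest classes, r j+ l+ and r+ j l, are the double crossovers. Comparing them with the parentals, only the j allele has switched, so j is the middle locus and the order is l – j – r.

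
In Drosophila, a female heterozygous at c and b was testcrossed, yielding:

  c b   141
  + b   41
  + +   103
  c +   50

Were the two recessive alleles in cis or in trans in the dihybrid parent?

The two most frequent classes are + + (103) and c b (141); these are the parental (non-recombinant) types.
So the F1 carried + + on one chromosome and c b on the other — the recessive alleles are on the same chromosome (cis / coupling).

cis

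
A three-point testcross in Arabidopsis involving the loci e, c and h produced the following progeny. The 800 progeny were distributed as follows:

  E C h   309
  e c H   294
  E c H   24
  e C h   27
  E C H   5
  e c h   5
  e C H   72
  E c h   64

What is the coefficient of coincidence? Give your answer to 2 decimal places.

The two most frequent reciprocal classes, e c H and E C h, are the parental types, so the F1 was e c H / E C h.
The two rarest classes, e c h and E C H, are the double crossovers. Comparing them with the parentals, only the h allele has switched, so h is the middle locus and the order is c – h – e.
c–h: (136 + 10)/800 = 0.1825; h–e: (51 + 10)/800 = 0.0762.
Expected DCO frequency = 0.1825 × 0.0762 ≈ 0.01391; observed = 10/800 ≈ 0.01250.
Coefficient of coincidence = 0.01250/0.01391 ≈ 0.90.

0.90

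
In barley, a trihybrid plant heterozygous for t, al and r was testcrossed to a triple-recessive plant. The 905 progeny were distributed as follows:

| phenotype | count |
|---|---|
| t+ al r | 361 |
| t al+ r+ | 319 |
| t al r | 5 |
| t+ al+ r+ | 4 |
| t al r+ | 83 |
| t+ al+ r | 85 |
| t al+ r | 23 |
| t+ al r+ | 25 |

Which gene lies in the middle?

The two most frequent reciprocal classes, t al+ r+ and t+ al r, are the parental types, so the F1 was t al+ r+ / t+ al r.
The two rarest classes, t+ al+ r+ and t al r, are the double crossovers. Comparing them with the parentals, only the t allele has switched, so t is the middle locus and the order is al – t – r.

t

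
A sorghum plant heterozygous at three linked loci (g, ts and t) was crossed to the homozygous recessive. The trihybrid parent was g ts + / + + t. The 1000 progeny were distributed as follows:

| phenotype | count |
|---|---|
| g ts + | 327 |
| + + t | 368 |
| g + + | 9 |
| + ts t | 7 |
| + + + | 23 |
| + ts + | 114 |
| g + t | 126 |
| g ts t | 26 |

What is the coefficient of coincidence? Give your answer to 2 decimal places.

The two rarest classes, g + + and + ts t, are the double crossovers. Comparing them with the parentals, only the ts allele has switched, so ts is the middle locus and the order is g – ts – t.
g–ts: (240 + 16)/1000 = 0.2560; ts–t: (49 + 16)/1000 = 0.0650.
Expected DCO frequency = 0.2560 × 0.0650 ≈ 0.01664; observed = 16/1000 ≈ 0.01600.
Coefficient of coincidence = 0.01600/0.01664 ≈ 0.96.

0.96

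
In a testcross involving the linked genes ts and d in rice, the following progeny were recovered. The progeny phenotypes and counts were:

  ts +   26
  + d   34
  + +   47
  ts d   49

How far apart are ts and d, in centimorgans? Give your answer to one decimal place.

38.5 centimorgans

The two most frequent classes, + + (47) and ts d (49), are the parental types, so the F1 was + + / ts d.
The recombinant classes are + d and ts +: 34 + 26 = 60.
Recombination frequency = 60/156 = 0.3846 ≈ 38.5%, i.e. 38.5 centimorgans.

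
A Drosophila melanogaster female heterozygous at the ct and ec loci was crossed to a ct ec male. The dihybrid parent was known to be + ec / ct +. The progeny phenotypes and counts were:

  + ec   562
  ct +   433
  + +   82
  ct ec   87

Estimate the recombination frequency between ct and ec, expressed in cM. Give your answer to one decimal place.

14.5 cM

The recombinant classes are + + and ct ec: 82 + 87 = 169.
Recombination frequency = 169/1164 = 0.1452 ≈ 14.5%, i.e. 14.5 cM.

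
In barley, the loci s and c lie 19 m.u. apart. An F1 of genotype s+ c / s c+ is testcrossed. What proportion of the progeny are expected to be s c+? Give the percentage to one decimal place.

A map distance of 19 m.u. corresponds to a recombination frequency of 0.190.
The F1 is s+ c / s c+, so s c+ is a parental gamete class with expected frequency (1 − r)/2 = 0.810/2 = 0.4050.
That is 0.4050 = 40.5% of the progeny.

40.5%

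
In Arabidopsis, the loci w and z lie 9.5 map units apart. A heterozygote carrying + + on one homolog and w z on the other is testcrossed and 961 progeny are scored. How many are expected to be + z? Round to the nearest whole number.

46

A map distance of 9.5 map units corresponds to a recombination frequency of 0.095.
The F1 is + + / w z, so + z is a recombinant gamete class with expected frequency r/2 = 0.095/2 = 0.0475.
Expected number = 0.0475 × 961 = 45.65 ≈ 46.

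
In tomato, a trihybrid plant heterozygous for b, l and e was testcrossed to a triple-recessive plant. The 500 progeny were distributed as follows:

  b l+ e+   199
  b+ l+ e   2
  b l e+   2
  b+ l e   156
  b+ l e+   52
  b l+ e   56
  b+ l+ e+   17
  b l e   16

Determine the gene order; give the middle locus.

l

The two most frequent reciprocal classes, b l+ e+ and b+ l e, are the parental types, so the F1 was b l+ e+ / b+ l e.
The two rarest classes, b l e+ and b+ l+ e, are the double crossovers. Comparing them with the parentals, only the l allele has switched, so l is the middle locus and the order is b – l – e.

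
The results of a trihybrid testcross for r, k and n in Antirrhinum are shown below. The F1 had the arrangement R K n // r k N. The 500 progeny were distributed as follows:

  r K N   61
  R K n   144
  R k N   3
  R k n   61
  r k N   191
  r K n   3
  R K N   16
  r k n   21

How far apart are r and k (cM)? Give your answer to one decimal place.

25.6 cM

The two rarest classes, r K n and R k N, are the double crossovers. Comparing them with the parentals, only the r allele has switched, so r is the middle locus and the order is n – r – k.
Crossovers in the r–k interval produce the single-crossover classes R k n and r K N (61 + 61 = 122) plus the double crossovers (6).
RF(r–k) = (122 + 6) / 500 = 128/500 = 0.2560 → 25.6 cM.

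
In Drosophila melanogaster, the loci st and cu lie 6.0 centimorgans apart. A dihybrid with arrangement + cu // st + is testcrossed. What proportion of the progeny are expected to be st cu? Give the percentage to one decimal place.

A map distance of 6.0 centimorgans corresponds to a recombination frequency of 0.060.
The F1 is + cu / st +, so st cu is a recombinant gamete class with expected frequency r/2 = 0.060/2 = 0.0300.
That is 0.0300 = 3.0% of the progeny.

3.0%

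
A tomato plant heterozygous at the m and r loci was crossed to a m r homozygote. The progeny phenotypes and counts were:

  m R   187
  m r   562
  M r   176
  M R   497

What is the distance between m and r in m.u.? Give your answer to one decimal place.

The two most frequent classes, M R (497) and m r (562), are the parental types, so the F1 was M R / m r.
The recombinant classes are M r and m R: 176 + 187 = 363.
Recombination frequency = 363/1422 = 0.2553 ≈ 25.5%, i.e. 25.5 m.u.

25.5 m.u.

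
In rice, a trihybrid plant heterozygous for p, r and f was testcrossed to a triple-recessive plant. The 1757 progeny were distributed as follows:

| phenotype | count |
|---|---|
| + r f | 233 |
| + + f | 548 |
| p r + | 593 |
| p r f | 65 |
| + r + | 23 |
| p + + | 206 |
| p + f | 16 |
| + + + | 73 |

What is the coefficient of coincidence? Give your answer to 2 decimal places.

0.81

The two most frequent reciprocal classes, p r + and + + f, are the parental types, so the F1 was p r + / + + f.
The two rarest classes, + r + and p + f, are the double crossovers. Comparing them with the parentals, only the p allele has switched, so p is the middle locus and the order is r – p – f.
r–p: (439 + 39)/1757 = 0.2721; p–f: (138 + 39)/1757 = 0.1007.
Expected DCO frequency = 0.2721 × 0.1007 ≈ 0.02740; observed = 39/1757 ≈ 0.02220.
Coefficient of coincidence = 0.02220/0.02740 ≈ 0.81.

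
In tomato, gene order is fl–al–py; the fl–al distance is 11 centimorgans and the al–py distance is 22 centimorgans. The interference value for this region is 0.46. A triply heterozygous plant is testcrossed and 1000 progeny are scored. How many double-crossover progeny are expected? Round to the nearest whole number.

13

Map distances give recombination frequencies of 0.110 and 0.220 for the two intervals.
With interference 0.46 (so coincidence = 0.54), expected double-crossover frequency = 0.110 × 0.220 × 0.54 = 0.01307.
Expected number = 0.01307 × 1000 = 13.07 ≈ 13.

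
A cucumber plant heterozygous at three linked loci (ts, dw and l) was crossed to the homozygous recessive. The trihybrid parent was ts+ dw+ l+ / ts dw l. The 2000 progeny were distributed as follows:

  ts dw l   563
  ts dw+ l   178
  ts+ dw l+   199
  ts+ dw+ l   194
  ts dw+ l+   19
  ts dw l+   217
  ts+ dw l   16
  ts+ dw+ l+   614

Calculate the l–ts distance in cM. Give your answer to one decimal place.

The two rarest classes, ts dw+ l+ and ts+ dw l, are the double crossovers. Comparing them with the parentals, only the ts allele has switched, so ts is the middle locus and the order is dw – ts – l.
Crossovers in the ts–l interval produce the single-crossover classes ts+ dw+ l and ts dw l+ (194 + 217 = 411) plus the double crossovers (35).
RF(ts–l) = (411 + 35) / 2000 = 446/2000 = 0.2230 → 22.3 cM.

22.3 cM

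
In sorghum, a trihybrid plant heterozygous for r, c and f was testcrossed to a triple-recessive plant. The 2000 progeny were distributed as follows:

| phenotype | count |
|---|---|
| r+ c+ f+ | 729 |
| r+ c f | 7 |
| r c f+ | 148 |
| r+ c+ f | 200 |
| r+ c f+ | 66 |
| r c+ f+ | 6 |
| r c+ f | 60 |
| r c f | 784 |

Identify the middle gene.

r

The two most frequent reciprocal classes, r+ c+ f+ and r c f, are the parental types, so the F1 was r+ c+ f+ / r c f.
The two rarest classes, r c+ f+ and r+ c f, are the double crossovers. Comparing them with the parentals, only the r allele has switched, so r is the middle locus and the order is c – r – f.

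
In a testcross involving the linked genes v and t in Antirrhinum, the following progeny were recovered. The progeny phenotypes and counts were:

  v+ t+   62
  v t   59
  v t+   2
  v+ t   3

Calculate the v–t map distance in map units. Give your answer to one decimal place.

The two most frequent classes, v+ t+ (62) and v t (59), are the parental types, so the F1 was v+ t+ / v t.
The recombinant classes are v+ t and v t+: 3 + 2 = 5.
Recombination frequency = 5/126 = 0.0397 ≈ 4.0%, i.e. 4.0 map units.

4.0 map units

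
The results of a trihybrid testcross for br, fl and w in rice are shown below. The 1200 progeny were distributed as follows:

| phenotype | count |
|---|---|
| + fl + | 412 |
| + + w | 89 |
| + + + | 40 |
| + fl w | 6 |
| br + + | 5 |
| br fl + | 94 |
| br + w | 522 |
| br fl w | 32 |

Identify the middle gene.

The two most frequent reciprocal classes, + fl + and br + w, are the parental types, so the F1 was + fl + / br + w.
The two rarest classes, + fl w and br + +, are the double crossovers. Comparing them with the parentals, only the w allele has switched, so w is the middle locus and the order is br – w – fl.

w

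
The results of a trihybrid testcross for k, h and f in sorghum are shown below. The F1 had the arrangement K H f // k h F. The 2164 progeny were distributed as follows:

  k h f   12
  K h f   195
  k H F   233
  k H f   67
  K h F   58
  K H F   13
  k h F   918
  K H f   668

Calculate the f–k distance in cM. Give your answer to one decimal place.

6.9 cM

The two rarest classes, K H F and k h f, are the double crossovers. Comparing them with the parentals, only the f allele has switched, so f is the middle locus and the order is k – f – h.
Crossovers in the k–f interval produce the single-crossover classes k H f and K h F (67 + 58 = 125) plus the double crossovers (25).
RF(k–f) = (125 + 25) / 2164 = 150/2164 = 0.0693 → 6.9 cM.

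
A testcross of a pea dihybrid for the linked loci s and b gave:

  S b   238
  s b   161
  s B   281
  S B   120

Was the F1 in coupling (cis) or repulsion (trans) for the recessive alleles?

trans

The two most frequent classes are S b (238) and s B (281); these are the parental (non-recombinant) types.
So the F1 carried S b on one chromosome and s B on the other — the recessive alleles are on opposite chromosomes (trans / repulsion).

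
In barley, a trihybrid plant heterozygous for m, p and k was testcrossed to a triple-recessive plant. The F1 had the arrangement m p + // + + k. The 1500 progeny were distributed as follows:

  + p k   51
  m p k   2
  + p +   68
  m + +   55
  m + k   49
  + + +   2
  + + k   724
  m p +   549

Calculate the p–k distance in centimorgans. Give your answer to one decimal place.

7.3 centimorgans

The two rarest classes, m p k and + + +, are the double crossovers. Comparing them with the parentals, only the k allele has switched, so k is the middle locus and the order is p – k – m.
Crossovers in the p–k interval produce the single-crossover classes m + + and + p k (55 + 51 = 106) plus the double crossovers (4).
RF(p–k) = (106 + 4) / 1500 = 110/1500 = 0.0733 → 7.3 centimorgans.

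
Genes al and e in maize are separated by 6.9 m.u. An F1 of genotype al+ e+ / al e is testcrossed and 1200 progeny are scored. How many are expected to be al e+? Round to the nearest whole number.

41

A map distance of 6.9 m.u. corresponds to a recombination frequency of 0.069.
The F1 is al+ e+ / al e, so al e+ is a recombinant gamete class with expected frequency r/2 = 0.069/2 = 0.0345.
Expected number = 0.0345 × 1200 = 41.40 ≈ 41.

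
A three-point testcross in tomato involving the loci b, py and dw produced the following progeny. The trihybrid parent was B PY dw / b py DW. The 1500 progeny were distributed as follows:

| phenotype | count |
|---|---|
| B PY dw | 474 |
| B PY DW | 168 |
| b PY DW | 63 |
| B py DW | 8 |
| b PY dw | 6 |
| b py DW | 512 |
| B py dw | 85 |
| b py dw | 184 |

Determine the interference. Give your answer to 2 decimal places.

The two rarest classes, b PY dw and B py DW, are the double crossovers. Comparing them with the parentals, only the b allele has switched, so b is the middle locus and the order is py – b – dw.
py–b: (148 + 14)/1500 = 0.1080; b–dw: (352 + 14)/1500 = 0.2440.
Expected DCO frequency = 0.1080 × 0.2440 ≈ 0.02635; observed = 14/1500 ≈ 0.00933.
Coefficient of coincidence = 0.00933/0.02635 ≈ 0.35; interference = 1 − 0.35 = 0.65.

0.65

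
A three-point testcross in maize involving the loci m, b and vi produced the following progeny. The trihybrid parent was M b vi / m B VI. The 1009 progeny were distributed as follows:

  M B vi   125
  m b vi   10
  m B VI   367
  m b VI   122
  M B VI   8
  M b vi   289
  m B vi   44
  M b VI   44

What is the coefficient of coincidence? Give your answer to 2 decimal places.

The two rarest classes, m b vi and M B VI, are the double crossovers. Comparing them with the parentals, only the m allele has switched, so m is the middle locus and the order is b – m – vi.
b–m: (247 + 18)/1009 = 0.2626; m–vi: (88 + 18)/1009 = 0.1051.
Expected DCO frequency = 0.2626 × 0.1051 ≈ 0.02760; observed = 18/1009 ≈ 0.01784.
Coefficient of coincidence = 0.01784/0.02760 ≈ 0.65.

0.65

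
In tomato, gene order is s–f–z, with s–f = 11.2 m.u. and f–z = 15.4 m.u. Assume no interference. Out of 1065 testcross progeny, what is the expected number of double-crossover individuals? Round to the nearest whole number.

Map distances give recombination frequencies of 0.112 and 0.154 for the two intervals.
With no interference, expected double-crossover frequency = 0.112 × 0.154 = 0.01725.
Expected number = 0.01725 × 1065 = 18.37 ≈ 18.

18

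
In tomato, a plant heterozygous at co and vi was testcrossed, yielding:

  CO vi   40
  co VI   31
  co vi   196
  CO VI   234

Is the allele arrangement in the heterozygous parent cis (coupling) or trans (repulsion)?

cis

The two most frequent classes are CO VI (234) and co vi (196); these are the parental (non-recombinant) types.
So the F1 carried CO VI on one chromosome and co vi on the other — the recessive alleles are on the same chromosome (cis / coupling).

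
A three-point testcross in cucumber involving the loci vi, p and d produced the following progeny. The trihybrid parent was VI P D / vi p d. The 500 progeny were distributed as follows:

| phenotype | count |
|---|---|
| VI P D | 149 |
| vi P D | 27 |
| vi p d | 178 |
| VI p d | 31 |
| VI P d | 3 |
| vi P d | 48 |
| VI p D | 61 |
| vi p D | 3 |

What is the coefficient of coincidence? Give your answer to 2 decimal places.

0.41

The two rarest classes, VI P d and vi p D, are the double crossovers. Comparing them with the parentals, only the d allele has switched, so d is the middle locus and the order is vi – d – p.
vi–d: (58 + 6)/500 = 0.1280; d–p: (109 + 6)/500 = 0.2300.
Expected DCO frequency = 0.1280 × 0.2300 ≈ 0.02944; observed = 6/500 ≈ 0.01200.
Coefficient of coincidence = 0.01200/0.02944 ≈ 0.41.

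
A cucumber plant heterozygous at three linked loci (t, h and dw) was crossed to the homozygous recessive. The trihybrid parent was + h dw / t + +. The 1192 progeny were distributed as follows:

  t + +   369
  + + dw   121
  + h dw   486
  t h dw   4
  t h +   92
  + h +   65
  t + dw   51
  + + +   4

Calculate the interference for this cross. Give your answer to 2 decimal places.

The two rarest classes, t h dw and + + +, are the double crossovers. Comparing them with the parentals, only the t allele has switched, so t is the middle locus and the order is h – t – dw.
h–t: (213 + 8)/1192 = 0.1854; t–dw: (116 + 8)/1192 = 0.1040.
Expected DCO frequency = 0.1854 × 0.1040 ≈ 0.01928; observed = 8/1192 ≈ 0.00671.
Coefficient of coincidence = 0.00671/0.01928 ≈ 0.35; interference = 1 − 0.35 = 0.65.

0.65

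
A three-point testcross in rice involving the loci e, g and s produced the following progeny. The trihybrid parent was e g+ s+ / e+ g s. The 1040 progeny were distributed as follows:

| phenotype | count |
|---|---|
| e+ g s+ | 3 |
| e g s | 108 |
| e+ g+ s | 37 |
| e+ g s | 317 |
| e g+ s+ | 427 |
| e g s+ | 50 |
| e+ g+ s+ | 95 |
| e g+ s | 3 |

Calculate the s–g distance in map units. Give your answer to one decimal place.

The two rarest classes, e g+ s and e+ g s+, are the double crossovers. Comparing them with the parentals, only the s allele has switched, so s is the middle locus and the order is e – s – g.
Crossovers in the s–g interval produce the single-crossover classes e g s+ and e+ g+ s (50 + 37 = 87) plus the double crossovers (6).
RF(s–g) = (87 + 6) / 1040 = 93/1040 = 0.0894 → 8.9 map units.

8.9 map units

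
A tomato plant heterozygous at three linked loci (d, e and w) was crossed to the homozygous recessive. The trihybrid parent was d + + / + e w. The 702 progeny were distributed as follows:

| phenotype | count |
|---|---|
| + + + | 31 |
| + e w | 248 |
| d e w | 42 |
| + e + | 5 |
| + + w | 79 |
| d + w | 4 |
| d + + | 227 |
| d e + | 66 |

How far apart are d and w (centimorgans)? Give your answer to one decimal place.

The two rarest classes, d + w and + e +, are the double crossovers. Comparing them with the parentals, only the w allele has switched, so w is the middle locus and the order is e – w – d.
Crossovers in the w–d interval produce the single-crossover classes + + + and d e w (31 + 42 = 73) plus the double crossovers (9).
RF(w–d) = (73 + 9) / 702 = 82/702 = 0.1168 → 11.7 centimorgans.

11.7 centimorgans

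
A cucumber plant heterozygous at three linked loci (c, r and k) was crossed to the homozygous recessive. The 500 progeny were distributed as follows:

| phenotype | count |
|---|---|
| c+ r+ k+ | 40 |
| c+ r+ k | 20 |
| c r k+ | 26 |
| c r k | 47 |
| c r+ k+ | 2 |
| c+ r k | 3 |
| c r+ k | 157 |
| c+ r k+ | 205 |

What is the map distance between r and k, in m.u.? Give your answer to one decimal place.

The two most frequent reciprocal classes, c r+ k and c+ r k+, are the parental types, so the F1 was c r+ k / c+ r k+.
The two rarest classes, c r+ k+ and c+ r k, are the double crossovers. Comparing them with the parentals, only the k allele has switched, so k is the middle locus and the order is c – k – r.
Crossovers in the k–r interval produce the single-crossover classes c r k and c+ r+ k+ (47 + 40 = 87) plus the double crossovers (5).
RF(k–r) = (87 + 5) / 500 = 92/500 = 0.1840 → 18.4 m.u.

18.4 m.u.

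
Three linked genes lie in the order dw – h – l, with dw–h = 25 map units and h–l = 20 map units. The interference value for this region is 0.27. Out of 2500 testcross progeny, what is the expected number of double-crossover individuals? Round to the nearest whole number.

Map distances give recombination frequencies of 0.250 and 0.200 for the two intervals.
With interference 0.27 (so coincidence = 0.73), expected double-crossover frequency = 0.250 × 0.200 × 0.73 = 0.03650.
Expected number = 0.03650 × 2500 = 91.25 ≈ 91.

91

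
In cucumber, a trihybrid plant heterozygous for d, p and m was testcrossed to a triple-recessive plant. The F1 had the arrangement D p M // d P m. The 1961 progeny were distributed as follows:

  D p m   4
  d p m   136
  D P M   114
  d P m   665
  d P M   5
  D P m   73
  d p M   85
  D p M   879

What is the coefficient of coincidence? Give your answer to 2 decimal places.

The two rarest classes, D p m and d P M, are the double crossovers. Comparing them with the parentals, only the m allele has switched, so m is the middle locus and the order is d – m – p.
d–m: (158 + 9)/1961 = 0.0852; m–p: (250 + 9)/1961 = 0.1321.
Expected DCO frequency = 0.0852 × 0.1321 ≈ 0.01125; observed = 9/1961 ≈ 0.00459.
Coefficient of coincidence = 0.00459/0.01125 ≈ 0.41.

0.41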